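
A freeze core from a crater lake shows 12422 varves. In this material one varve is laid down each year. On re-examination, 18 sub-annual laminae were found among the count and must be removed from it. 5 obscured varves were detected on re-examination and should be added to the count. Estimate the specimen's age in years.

After corrections the count is 12422 − 18 + 5 = 12409 varves.
With a one-to-one varve periodicity this is 12409 years.

12409 yr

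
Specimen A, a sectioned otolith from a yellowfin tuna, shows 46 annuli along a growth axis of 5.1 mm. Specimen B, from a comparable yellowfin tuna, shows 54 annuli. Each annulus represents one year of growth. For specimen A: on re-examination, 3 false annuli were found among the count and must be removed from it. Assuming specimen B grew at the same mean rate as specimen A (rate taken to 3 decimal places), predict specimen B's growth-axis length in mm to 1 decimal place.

6.4 mm

Specimen A: true annulus count = 46 − 3 = 43.
A: Extension rate ≈ 5.1 / 43 = 0.119 mm/year.
B's length ≈ 0.119 × 54 = 6.4 mm.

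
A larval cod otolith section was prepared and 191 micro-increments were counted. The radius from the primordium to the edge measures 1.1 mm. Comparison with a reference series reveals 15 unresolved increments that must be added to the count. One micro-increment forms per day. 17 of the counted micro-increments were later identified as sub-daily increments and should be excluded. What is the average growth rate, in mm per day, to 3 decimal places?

0.006 mm per day

Adjusted count: 191 − 17 + 15 = 189 micro-increments.
1.1 mm over 189 days gives 1.1 / 189 ≈ 0.006 mm per day.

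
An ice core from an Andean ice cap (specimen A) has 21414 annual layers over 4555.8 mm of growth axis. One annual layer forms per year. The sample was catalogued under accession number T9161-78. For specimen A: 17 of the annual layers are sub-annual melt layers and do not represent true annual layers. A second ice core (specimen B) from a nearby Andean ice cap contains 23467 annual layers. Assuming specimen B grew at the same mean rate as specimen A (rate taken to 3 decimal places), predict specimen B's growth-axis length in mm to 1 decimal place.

Specimen A: adjusted count: 21414 − 17 = 21397 annual layers.
A: Extension rate ≈ 4555.8 / 21397 = 0.213 mm per year.
For B, 0.213 mm/year × 23467 years = 4998.5 mm.

4998.5 mm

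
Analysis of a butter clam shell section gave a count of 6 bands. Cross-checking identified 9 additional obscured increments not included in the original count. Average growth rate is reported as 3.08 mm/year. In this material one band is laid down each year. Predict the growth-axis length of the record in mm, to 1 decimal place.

46.2 mm

True band count = 6 + 9 = 15.
Predicted length = 3.08 mm/year × 15 years = 46.2 mm.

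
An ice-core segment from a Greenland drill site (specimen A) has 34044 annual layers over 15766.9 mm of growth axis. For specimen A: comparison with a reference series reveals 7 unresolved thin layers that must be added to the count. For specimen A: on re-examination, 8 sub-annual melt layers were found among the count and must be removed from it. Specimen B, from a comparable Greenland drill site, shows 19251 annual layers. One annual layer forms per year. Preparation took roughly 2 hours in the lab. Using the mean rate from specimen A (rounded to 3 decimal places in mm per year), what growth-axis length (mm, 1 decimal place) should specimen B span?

Specimen A: adjusted count: 34044 − 8 + 7 = 34043 annual layers.
A: Extension rate ≈ 15766.9 / 34043 = 0.463 mm/year.
For B, 0.463 mm/year × 19251 years = 8913.2 mm.

8913.2 mm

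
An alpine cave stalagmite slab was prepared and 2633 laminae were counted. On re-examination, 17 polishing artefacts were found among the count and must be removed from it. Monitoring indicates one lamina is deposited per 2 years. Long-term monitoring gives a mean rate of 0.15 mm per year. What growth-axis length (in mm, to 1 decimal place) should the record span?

Correcting the raw count gives 2633 − 17 = 2616 true laminae.
Multiplying by 2 years per lamina: 2616 × 2 = 5232 years.
Predicted length = 0.15 mm/year × 5232 years = 784.8 mm.

784.8 mm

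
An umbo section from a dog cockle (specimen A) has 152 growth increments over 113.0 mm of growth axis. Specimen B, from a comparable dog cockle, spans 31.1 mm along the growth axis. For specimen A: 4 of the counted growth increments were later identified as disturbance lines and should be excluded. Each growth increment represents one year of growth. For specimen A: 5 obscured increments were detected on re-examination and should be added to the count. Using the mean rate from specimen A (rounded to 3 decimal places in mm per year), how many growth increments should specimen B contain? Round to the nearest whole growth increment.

Specimen A: true growth increment count = 152 − 4 + 5 = 153.
A: Mean rate = 113.0 mm / 153 years ≈ 0.739 mm/year.
Specimen B: 31.1 mm / 0.739 mm per year = 42.08 years ≈ 42 growth increments.

42 growth increments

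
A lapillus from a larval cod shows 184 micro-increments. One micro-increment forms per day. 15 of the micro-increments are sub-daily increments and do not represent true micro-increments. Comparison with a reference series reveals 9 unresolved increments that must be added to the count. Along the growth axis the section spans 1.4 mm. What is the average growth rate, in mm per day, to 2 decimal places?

0.01 mm per day

True micro-increment count = 184 − 15 + 9 = 178.
Extension rate ≈ 1.4 / 178 = 0.01 mm per day.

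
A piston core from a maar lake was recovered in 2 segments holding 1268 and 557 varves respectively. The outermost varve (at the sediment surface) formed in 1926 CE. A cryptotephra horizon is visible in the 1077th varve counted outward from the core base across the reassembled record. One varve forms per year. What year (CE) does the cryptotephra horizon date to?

1178 CE

Total varves = 1268 + 557 = 1825.
Between varve 1077 and the sediment surface there are 1825 − 1077 = 748 varves.
The varve at the sediment surface is 1926 CE, so the cryptotephra horizon dates to 1926 − 748 = 1178 CE.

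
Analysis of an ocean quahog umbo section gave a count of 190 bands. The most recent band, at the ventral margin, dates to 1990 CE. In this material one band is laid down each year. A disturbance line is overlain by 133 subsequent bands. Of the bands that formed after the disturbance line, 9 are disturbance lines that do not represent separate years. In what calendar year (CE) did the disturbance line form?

133 bands formed after the disturbance line.
Excluding 9 false bands: 133 − 9 = 124.
The band at the ventral margin is 1990 CE, so the disturbance line dates to 1990 − 124 = 1866 CE.

1866 CE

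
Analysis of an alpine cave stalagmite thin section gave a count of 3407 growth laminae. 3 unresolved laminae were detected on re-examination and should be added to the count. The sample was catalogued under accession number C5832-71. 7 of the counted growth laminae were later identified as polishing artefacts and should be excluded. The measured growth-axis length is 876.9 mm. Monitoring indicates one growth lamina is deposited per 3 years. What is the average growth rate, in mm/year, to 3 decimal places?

0.086 mm/year

Adjusted count: 3407 − 7 + 3 = 3403 growth laminae.
3403 growth laminae at 3 years each span 3403 × 3 = 10209 years.
Mean rate = 876.9 mm / 10209 years ≈ 0.086 mm/year.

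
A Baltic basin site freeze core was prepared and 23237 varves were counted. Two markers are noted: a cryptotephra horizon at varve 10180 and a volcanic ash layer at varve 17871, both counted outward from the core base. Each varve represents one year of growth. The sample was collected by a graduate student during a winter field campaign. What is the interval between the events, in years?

7691 yr

The two markers are separated by 17871 − 10180 = 7691 varves.
That is 7691 years at one varve per year.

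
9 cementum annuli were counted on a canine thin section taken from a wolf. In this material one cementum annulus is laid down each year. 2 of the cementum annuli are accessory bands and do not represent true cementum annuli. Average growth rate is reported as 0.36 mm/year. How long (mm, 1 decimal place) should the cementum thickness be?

True cementum annulus count = 9 − 2 = 7.
Predicted length = 0.36 mm/year × 7 years = 2.5 mm.

2.5 mm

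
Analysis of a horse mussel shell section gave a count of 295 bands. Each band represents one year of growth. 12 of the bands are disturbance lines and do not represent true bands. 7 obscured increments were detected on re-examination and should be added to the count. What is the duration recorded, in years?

True band count = 295 − 12 + 7 = 290.
With a one-to-one band periodicity this is 290 years.

290 years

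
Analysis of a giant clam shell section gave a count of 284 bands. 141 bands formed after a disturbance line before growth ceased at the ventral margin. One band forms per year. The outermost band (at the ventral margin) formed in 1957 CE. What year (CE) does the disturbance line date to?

1816 CE

There are 141 bands younger than the disturbance line.
Counting back 141 years from 1957 CE places the disturbance line in 1957 − 141 = 1816 CE.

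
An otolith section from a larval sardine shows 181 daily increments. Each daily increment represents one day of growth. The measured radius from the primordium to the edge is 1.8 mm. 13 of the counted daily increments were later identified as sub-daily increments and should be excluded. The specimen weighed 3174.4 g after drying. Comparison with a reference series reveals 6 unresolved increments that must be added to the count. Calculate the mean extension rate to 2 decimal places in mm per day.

Adjusted count: 181 − 13 + 6 = 174 daily increments.
Extension rate ≈ 1.8 / 174 = 0.01 mm per day.

0.01 mm per day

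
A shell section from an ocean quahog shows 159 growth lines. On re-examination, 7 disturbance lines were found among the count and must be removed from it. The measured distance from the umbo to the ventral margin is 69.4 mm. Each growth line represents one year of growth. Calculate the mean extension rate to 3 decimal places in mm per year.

0.457 mm per year

Correcting the raw count gives 159 − 7 = 152 true growth lines.
69.4 mm over 152 years gives 69.4 / 152 ≈ 0.457 mm per year.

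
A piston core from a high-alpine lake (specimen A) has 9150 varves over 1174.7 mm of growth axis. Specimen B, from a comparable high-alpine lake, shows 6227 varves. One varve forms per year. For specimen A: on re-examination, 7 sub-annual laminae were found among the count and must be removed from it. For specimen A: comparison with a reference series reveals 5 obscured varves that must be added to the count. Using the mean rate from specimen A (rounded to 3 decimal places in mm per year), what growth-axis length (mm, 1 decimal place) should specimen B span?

Specimen A: adjusted count: 9150 − 7 + 5 = 9148 varves.
A: 1174.7 mm over 9148 years gives 1174.7 / 9148 ≈ 0.128 mm per year.
B's length ≈ 0.128 × 6227 = 797.1 mm.

797.1 mm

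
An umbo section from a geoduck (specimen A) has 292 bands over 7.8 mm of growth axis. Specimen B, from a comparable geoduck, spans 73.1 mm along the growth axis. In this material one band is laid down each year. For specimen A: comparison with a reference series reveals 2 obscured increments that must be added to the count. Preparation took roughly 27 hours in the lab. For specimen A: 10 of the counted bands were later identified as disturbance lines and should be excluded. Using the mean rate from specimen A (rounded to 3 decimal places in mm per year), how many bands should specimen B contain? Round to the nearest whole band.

Specimen A: true band count = 292 − 10 + 2 = 284.
A: 7.8 mm over 284 years gives 7.8 / 284 ≈ 0.027 mm/year.
B spans 73.1 / 0.027 = 2707.41 years ≈ 2707 bands.

2707 bands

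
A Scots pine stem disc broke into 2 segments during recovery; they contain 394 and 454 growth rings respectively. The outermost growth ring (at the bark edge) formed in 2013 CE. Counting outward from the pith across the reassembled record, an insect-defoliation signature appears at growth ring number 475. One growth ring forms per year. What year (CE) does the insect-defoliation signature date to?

1640 CE

Total growth rings = 394 + 454 = 848.
Between growth ring 475 and the bark edge there are 848 − 475 = 373 growth rings.
The growth ring at the bark edge is 2013 CE, so the insect-defoliation signature dates to 2013 − 373 = 1640 CE.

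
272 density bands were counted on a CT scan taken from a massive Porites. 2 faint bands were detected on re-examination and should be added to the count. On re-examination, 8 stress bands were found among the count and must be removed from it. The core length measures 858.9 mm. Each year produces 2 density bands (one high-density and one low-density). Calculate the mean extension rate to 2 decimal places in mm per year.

6.46 mm per year

True density band count = 272 − 8 + 2 = 266.
266 density bands at 2 per year is 266 / 2 = 133 years.
858.9 mm over 133 years gives 858.9 / 133 ≈ 6.46 mm per year.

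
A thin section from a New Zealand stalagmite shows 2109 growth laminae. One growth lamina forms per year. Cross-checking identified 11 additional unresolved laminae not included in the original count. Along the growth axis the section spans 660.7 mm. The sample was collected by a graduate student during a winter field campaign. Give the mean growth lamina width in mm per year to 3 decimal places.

0.312 mm per year

Correcting the raw count gives 2109 + 11 = 2120 true growth laminae.
660.7 mm over 2120 years gives 660.7 / 2120 ≈ 0.312 mm per year.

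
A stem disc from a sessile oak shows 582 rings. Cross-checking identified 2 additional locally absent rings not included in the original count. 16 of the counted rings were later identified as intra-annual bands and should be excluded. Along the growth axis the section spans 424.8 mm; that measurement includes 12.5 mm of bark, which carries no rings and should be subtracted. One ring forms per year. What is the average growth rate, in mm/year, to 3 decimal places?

After corrections the count is 582 − 16 + 2 = 568 rings.
Removing the 12.5 mm offcut leaves 424.8 − 12.5 = 412.3 mm.
412.3 mm over 568 years gives 412.3 / 568 ≈ 0.726 mm/year.

0.726 mm/year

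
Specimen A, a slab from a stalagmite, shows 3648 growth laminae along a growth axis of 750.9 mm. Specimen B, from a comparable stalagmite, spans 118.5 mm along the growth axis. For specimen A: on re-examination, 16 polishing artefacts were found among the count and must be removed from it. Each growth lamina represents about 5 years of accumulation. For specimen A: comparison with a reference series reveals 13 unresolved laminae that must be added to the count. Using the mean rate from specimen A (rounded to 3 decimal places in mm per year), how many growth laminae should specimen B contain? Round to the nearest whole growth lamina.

Specimen A: true growth lamina count = 3648 − 16 + 13 = 3645.
Specimen A: 3645 growth laminae at 5 years each span 3645 × 5 = 18225 years.
A: Mean rate = 750.9 mm / 18225 years ≈ 0.041 mm/year.
B spans 118.5 / 0.041 = 2890.24 years; at 5 years per growth lamina that is 2890.24 / 5 ≈ 578 growth laminae.

578 growth laminae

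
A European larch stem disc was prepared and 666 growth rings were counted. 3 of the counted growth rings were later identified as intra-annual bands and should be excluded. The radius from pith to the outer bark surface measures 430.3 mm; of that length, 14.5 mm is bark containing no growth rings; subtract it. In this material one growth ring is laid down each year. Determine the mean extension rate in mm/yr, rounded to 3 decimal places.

0.627 mm/yr

True growth ring count = 666 − 3 = 663.
Removing the 14.5 mm offcut leaves 430.3 − 14.5 = 415.8 mm.
Extension rate ≈ 415.8 / 663 = 0.627 mm/yr.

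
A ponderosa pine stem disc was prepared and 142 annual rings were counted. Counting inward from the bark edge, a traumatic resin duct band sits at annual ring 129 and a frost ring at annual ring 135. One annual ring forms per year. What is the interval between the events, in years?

6 yr

Separation: 135 − 129 = 6 annual rings.
One annual ring per year makes the interval 6 years.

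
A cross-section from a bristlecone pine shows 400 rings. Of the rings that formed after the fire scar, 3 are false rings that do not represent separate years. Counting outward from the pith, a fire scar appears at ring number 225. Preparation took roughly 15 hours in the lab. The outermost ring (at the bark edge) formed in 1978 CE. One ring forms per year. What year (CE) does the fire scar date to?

Between ring 225 and the bark edge there are 400 − 225 = 175 rings.
Removing the 3 false rings leaves 175 − 3 = 172 true rings beyond the fire scar.
1978 − 172 = 1806 CE.

1806 CE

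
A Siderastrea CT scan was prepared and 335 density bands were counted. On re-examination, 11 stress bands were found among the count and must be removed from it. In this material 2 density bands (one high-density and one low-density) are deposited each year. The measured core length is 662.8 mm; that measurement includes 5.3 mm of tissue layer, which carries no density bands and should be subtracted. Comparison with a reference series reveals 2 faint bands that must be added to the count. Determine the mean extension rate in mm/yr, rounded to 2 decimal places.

4.03 mm/yr

True density band count = 335 − 11 + 2 = 326.
Dividing by 2 density bands per year: 326 / 2 = 163 years.
Removing the 5.3 mm offcut leaves 662.8 − 5.3 = 657.5 mm.
Extension rate ≈ 657.5 / 163 = 4.03 mm/yr.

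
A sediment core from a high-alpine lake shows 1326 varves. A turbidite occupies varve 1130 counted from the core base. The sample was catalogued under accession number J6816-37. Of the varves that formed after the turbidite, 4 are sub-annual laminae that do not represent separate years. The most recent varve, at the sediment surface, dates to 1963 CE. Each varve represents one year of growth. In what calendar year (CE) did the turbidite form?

Between varve 1130 and the sediment surface there are 1326 − 1130 = 196 varves.
Excluding 4 false varves: 196 − 4 = 192.
1963 − 192 = 1771 CE.

1771 CE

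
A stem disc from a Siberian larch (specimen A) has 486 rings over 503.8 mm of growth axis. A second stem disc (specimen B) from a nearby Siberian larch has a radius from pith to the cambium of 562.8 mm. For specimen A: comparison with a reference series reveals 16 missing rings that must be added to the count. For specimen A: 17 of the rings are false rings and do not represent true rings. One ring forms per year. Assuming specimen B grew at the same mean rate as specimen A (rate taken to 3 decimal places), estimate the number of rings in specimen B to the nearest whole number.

542 rings

Specimen A: true ring count = 486 − 17 + 16 = 485.
A: Mean rate = 503.8 mm / 485 years ≈ 1.039 mm per year.
Specimen B: 562.8 mm / 1.039 mm per year = 541.67 years ≈ 542 rings.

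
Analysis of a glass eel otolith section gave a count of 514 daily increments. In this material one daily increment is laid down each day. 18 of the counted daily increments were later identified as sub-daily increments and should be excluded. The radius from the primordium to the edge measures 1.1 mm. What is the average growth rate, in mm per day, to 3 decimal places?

After corrections the count is 514 − 18 = 496 daily increments.
Extension rate ≈ 1.1 / 496 = 0.002 mm per day.

0.002 mm per day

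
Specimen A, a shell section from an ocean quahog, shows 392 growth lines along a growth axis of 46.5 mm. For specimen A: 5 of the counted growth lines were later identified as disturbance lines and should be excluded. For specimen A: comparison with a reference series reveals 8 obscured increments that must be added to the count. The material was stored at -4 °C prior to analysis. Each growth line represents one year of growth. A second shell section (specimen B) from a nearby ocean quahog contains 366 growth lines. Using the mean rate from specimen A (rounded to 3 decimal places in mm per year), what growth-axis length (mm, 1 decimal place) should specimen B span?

Specimen A: adjusted count: 392 − 5 + 8 = 395 growth lines.
A: Extension rate ≈ 46.5 / 395 = 0.118 mm per year.
Length of B = 0.118 × 366 = 43.2 mm.

43.2 mm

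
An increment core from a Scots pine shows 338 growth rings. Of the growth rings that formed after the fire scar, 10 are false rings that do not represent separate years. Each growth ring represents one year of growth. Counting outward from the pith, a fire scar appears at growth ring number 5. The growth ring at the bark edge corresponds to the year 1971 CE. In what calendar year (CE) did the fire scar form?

1648 CE

338 − 5 = 333 growth rings lie beyond the fire scar toward the bark edge.
Removing the 10 false growth rings leaves 333 − 10 = 323 true growth rings beyond the fire scar.
1971 − 323 = 1648 CE.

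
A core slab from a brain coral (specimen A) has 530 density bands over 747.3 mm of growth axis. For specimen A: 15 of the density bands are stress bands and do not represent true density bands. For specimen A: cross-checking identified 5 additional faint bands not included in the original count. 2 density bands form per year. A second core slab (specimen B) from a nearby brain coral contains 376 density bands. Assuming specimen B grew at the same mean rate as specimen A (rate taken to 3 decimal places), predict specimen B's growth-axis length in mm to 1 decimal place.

Specimen A: true density band count = 530 − 15 + 5 = 520.
Specimen A: 520 density bands at 2 per year is 520 / 2 = 260 years.
A: 747.3 mm over 260 years gives 747.3 / 260 ≈ 2.874 mm/year.
Specimen B: with 2 density bands per year, 376 / 2 = 188 years. B's length ≈ 2.874 × 188 = 540.3 mm.

540.3 mm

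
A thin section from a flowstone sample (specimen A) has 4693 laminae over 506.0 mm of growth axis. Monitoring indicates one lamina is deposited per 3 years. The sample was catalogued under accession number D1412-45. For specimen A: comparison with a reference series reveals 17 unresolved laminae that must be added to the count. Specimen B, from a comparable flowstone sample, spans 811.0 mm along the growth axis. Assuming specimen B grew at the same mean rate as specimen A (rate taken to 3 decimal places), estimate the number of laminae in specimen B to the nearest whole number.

Specimen A: adjusted count: 4693 + 17 = 4710 laminae.
Specimen A: 4710 laminae at 3 years each span 4710 × 3 = 14130 years.
A: 506.0 mm over 14130 years gives 506.0 / 14130 ≈ 0.036 mm per year.
For B, 811.0 / 0.036 = 22527.78 years; at 3 years per lamina that is 22527.78 / 3 ≈ 7509 laminae.

7509 laminae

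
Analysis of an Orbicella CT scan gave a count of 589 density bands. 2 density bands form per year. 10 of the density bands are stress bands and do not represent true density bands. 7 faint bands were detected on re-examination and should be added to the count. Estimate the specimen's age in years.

True density band count = 589 − 10 + 7 = 586.
586 density bands at 2 per year is 586 / 2 = 293 years.

293 yr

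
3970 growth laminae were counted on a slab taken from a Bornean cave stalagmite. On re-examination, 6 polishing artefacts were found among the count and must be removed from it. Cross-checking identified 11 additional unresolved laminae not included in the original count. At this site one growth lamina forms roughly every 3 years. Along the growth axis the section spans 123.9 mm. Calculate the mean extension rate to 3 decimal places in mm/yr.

0.010 mm/yr

Adjusted count: 3970 − 6 + 11 = 3975 growth laminae.
3975 growth laminae at 3 years each span 3975 × 3 = 11925 years.
123.9 mm over 11925 years gives 123.9 / 11925 ≈ 0.010 mm/yr.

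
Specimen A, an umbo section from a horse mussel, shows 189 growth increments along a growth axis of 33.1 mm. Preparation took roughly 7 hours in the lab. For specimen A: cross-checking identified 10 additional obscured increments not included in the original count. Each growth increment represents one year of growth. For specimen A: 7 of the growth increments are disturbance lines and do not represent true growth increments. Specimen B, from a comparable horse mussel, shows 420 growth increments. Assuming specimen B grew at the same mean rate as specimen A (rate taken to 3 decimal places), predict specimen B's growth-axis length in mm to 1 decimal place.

72.2 mm

Specimen A: adjusted count: 189 − 7 + 10 = 192 growth increments.
A: Mean rate = 33.1 mm / 192 years ≈ 0.172 mm/yr.
For B, 0.172 mm/year × 420 years = 72.2 mm.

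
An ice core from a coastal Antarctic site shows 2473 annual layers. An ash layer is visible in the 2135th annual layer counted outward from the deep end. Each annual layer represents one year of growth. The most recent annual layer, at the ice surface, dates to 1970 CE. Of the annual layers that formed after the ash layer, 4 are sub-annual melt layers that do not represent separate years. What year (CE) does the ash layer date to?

The ash layer sits at annual layer 2135 from the deep end, so 2473 − 2135 = 338 annual layers formed after it.
Excluding 4 false annual layers: 338 − 4 = 334.
Counting back 334 years from 1970 CE places the ash layer in 1970 − 334 = 1636 CE.

1636 CE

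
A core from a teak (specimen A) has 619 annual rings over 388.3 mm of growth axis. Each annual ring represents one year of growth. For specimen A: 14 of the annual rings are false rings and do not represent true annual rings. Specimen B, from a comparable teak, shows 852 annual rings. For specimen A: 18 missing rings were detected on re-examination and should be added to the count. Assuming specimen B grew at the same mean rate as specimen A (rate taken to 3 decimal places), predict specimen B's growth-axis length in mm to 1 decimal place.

Specimen A: adjusted count: 619 − 14 + 18 = 623 annual rings.
A: 388.3 mm over 623 years gives 388.3 / 623 ≈ 0.623 mm/yr.
B's length ≈ 0.623 × 852 = 530.8 mm.

530.8 mm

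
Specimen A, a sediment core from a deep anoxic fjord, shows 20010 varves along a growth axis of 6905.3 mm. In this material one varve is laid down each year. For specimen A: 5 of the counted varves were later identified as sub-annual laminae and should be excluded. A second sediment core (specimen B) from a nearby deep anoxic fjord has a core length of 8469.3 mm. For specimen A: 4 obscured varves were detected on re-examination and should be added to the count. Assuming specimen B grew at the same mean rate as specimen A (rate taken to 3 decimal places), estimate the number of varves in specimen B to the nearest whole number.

Specimen A: adjusted count: 20010 − 5 + 4 = 20009 varves.
A: 6905.3 mm over 20009 years gives 6905.3 / 20009 ≈ 0.345 mm/yr.
For B, 8469.3 / 0.345 = 24548.70 years ≈ 24549 varves.

24549 varves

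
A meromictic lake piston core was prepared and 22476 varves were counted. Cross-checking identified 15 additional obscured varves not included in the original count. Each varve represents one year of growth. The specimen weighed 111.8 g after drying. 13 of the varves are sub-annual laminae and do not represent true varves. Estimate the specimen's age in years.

22478 years

Adjusted count: 22476 − 13 + 15 = 22478 varves.
At one varve per year, that is 22478 years.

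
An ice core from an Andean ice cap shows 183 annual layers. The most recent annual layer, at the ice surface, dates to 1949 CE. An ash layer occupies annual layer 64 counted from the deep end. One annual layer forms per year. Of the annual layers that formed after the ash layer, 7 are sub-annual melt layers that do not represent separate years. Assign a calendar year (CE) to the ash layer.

1837 CE

183 − 64 = 119 annual layers lie beyond the ash layer toward the ice surface.
Excluding 7 false annual layers: 119 − 7 = 112.
Counting back 112 years from 1949 CE places the ash layer in 1949 − 112 = 1837 CE.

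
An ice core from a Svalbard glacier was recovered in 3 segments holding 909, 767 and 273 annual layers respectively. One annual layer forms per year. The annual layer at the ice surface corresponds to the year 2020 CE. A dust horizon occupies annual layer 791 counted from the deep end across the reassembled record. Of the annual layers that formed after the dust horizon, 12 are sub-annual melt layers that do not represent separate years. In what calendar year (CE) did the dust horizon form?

874 CE

Total annual layers = 909 + 767 + 273 = 1949.
The dust horizon sits at annual layer 791 from the deep end, so 1949 − 791 = 1158 annual layers formed after it.
Removing the 12 false annual layers leaves 1158 − 12 = 1146 true annual layers beyond the dust horizon.
2020 − 1146 = 874 CE.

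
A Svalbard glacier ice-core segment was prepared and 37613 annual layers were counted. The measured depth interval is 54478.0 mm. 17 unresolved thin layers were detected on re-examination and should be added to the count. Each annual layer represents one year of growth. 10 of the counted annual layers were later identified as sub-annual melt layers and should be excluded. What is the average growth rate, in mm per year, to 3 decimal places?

1.448 mm per year

Correcting the raw count gives 37613 − 10 + 17 = 37620 true annual layers.
Mean rate = 54478.0 mm / 37620 years ≈ 1.448 mm per year.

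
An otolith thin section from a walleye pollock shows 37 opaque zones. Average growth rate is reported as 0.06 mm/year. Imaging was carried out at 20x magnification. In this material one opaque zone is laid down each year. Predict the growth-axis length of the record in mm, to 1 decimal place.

2.2 mm

The record spans 37 years at 0.06 mm per year.
37 years at 0.06 mm/year gives 0.06 × 37 = 2.2 mm.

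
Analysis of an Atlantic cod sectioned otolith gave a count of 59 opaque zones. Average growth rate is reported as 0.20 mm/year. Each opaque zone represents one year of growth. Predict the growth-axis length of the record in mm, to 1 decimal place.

11.8 mm

59 years of growth are recorded.
Predicted length = 0.20 mm/year × 59 years = 11.8 mm.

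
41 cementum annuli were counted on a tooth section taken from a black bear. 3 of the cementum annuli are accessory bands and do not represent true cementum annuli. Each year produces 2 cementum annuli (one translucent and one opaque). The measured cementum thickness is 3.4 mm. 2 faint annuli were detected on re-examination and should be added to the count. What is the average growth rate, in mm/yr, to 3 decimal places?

Correcting the raw count gives 41 − 3 + 2 = 40 true cementum annuli.
40 cementum annuli at 2 per year is 40 / 2 = 20 years.
Mean rate = 3.4 mm / 20 years ≈ 0.170 mm/yr.

0.170 mm/yr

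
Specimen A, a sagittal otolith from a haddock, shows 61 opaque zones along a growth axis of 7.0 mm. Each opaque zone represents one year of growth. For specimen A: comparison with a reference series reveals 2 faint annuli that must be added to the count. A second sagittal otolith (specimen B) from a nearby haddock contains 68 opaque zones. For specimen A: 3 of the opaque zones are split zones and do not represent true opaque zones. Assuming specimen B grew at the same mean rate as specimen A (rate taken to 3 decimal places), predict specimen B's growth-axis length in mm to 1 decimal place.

Specimen A: after corrections the count is 61 − 3 + 2 = 60 opaque zones.
A: Extension rate ≈ 7.0 / 60 = 0.117 mm/year.
Length of B = 0.117 × 68 = 8.0 mm.

8.0 mm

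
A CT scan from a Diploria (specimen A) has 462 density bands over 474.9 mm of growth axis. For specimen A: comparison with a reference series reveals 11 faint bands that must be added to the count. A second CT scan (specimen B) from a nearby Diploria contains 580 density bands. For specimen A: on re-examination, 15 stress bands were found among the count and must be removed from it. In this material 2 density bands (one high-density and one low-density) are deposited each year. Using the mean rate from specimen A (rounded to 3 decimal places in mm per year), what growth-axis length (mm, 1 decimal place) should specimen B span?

Specimen A: after corrections the count is 462 − 15 + 11 = 458 density bands.
Specimen A: dividing by 2 density bands per year: 458 / 2 = 229 years.
A: Mean rate = 474.9 mm / 229 years ≈ 2.074 mm/year.
Specimen B: 580 density bands at 2 per year is 580 / 2 = 290 years. For B, 2.074 mm/year × 290 years = 601.5 mm.

601.5 mm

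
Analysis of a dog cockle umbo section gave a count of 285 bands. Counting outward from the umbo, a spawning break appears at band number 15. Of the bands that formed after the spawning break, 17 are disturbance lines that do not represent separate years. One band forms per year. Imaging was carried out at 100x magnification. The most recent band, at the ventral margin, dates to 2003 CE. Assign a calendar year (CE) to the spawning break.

The spawning break sits at band 15 from the umbo, so 285 − 15 = 270 bands formed after it.
270 − 17 false = 253 true bands after the spawning break.
The band at the ventral margin is 2003 CE, so the spawning break dates to 2003 − 253 = 1750 CE.

1750 CE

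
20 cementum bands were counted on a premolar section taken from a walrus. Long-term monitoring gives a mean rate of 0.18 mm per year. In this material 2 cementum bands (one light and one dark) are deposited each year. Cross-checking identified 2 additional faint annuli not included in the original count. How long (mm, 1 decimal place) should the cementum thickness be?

True cementum band count = 20 + 2 = 22.
22 cementum bands at 2 per year is 22 / 2 = 11 years.
Predicted length = 0.18 mm/year × 11 years = 2.0 mm.

2.0 mm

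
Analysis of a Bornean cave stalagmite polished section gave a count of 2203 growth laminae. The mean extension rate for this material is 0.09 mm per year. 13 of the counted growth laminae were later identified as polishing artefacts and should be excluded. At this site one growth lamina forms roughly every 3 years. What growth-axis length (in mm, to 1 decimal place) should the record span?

After corrections the count is 2203 − 13 = 2190 growth laminae.
Multiplying by 3 years per growth lamina: 2190 × 3 = 6570 years.
Length ≈ 0.09 × 6570 = 591.3 mm.

591.3 mm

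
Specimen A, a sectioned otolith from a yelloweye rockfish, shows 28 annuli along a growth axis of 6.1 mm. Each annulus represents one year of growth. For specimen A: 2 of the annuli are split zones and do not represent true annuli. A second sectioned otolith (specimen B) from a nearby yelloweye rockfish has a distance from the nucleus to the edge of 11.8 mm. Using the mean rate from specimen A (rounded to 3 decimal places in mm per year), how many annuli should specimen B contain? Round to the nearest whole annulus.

Specimen A: after corrections the count is 28 − 2 = 26 annuli.
A: Extension rate ≈ 6.1 / 26 = 0.235 mm/year.
For B, 11.8 / 0.235 = 50.21 years ≈ 50 annuli.

50 annuli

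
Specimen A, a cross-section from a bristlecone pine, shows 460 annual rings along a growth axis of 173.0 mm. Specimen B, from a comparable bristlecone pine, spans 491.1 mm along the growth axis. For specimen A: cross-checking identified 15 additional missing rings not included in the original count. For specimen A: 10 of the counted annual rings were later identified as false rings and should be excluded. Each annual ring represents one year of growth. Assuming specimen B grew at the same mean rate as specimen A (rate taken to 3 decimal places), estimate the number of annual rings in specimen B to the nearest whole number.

1320 annual rings

Specimen A: correcting the raw count gives 460 − 10 + 15 = 465 true annual rings.
A: Mean rate = 173.0 mm / 465 years ≈ 0.372 mm/yr.
B spans 491.1 / 0.372 = 1320.16 years ≈ 1320 annual rings.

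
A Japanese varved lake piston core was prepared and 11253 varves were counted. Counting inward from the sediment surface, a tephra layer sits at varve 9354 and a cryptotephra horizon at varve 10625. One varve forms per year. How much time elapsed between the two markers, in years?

Separation: 10625 − 9354 = 1271 varves.
At one varve per year, 1271 years elapsed between them.

1271 yr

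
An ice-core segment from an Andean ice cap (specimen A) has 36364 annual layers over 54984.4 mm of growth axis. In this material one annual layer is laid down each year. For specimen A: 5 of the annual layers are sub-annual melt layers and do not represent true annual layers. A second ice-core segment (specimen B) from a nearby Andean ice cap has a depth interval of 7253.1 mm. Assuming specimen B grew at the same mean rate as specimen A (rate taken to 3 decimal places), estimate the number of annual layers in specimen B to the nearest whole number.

Specimen A: adjusted count: 36364 − 5 = 36359 annual layers.
A: Mean rate = 54984.4 mm / 36359 years ≈ 1.512 mm/yr.
B spans 7253.1 / 1.512 = 4797.02 years ≈ 4797 annual layers.

4797 annual layers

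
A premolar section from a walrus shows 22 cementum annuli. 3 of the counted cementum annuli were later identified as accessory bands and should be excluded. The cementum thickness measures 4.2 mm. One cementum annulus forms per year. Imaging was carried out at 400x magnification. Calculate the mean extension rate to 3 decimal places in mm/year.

0.221 mm/year

Correcting the raw count gives 22 − 3 = 19 true cementum annuli.
Extension rate ≈ 4.2 / 19 = 0.221 mm/year.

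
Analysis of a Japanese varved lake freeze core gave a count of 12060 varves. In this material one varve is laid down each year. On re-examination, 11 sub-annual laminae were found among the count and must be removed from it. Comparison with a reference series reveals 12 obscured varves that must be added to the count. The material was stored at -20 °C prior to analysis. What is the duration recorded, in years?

12061 years

Correcting the raw count gives 12060 − 11 + 12 = 12061 true varves.
At one varve per year, that is 12061 years.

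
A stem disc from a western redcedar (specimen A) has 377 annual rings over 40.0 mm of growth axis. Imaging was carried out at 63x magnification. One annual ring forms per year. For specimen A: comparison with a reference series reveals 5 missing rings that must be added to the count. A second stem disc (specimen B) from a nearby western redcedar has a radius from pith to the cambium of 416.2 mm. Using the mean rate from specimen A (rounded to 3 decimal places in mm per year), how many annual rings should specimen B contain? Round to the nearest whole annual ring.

Specimen A: adjusted count: 377 + 5 = 382 annual rings.
A: Mean rate = 40.0 mm / 382 years ≈ 0.105 mm per year.
B spans 416.2 / 0.105 = 3963.81 years ≈ 3964 annual rings.

3964 annual rings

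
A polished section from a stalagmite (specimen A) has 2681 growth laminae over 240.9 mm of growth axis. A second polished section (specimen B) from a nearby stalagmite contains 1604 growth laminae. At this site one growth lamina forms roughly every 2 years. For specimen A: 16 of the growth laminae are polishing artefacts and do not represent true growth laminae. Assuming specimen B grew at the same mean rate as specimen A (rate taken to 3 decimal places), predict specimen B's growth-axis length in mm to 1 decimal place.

Specimen A: true growth lamina count = 2681 − 16 = 2665.
Specimen A: multiplying by 2 years per growth lamina: 2665 × 2 = 5330 years.
A: Extension rate ≈ 240.9 / 5330 = 0.045 mm/yr.
Specimen B: multiplying by 2 years per growth lamina: 1604 × 2 = 3208 years. For B, 0.045 mm/year × 3208 years = 144.4 mm.

144.4 mm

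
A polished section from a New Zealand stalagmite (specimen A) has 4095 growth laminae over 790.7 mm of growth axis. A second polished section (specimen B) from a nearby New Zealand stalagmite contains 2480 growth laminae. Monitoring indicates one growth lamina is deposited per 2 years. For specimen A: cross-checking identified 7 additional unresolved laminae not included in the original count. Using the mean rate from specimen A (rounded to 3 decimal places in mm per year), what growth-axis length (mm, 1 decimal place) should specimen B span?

476.2 mm

Specimen A: adjusted count: 4095 + 7 = 4102 growth laminae.
Specimen A: at 2 years per growth lamina, 4102 × 2 = 8204 years.
A: 790.7 mm over 8204 years gives 790.7 / 8204 ≈ 0.096 mm/yr.
Specimen B: multiplying by 2 years per growth lamina: 2480 × 2 = 4960 years. B's length ≈ 0.096 × 4960 = 476.2 mm.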